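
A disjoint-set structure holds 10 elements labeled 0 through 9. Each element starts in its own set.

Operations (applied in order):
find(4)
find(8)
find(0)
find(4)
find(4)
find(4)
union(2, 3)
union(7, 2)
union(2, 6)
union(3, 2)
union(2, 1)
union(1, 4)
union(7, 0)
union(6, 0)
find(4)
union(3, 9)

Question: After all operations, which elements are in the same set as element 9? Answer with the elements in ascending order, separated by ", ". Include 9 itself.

Answer: 0, 1, 2, 3, 4, 6, 7, 9

Derivation:
Step 1: find(4) -> no change; set of 4 is {4}
Step 2: find(8) -> no change; set of 8 is {8}
Step 3: find(0) -> no change; set of 0 is {0}
Step 4: find(4) -> no change; set of 4 is {4}
Step 5: find(4) -> no change; set of 4 is {4}
Step 6: find(4) -> no change; set of 4 is {4}
Step 7: union(2, 3) -> merged; set of 2 now {2, 3}
Step 8: union(7, 2) -> merged; set of 7 now {2, 3, 7}
Step 9: union(2, 6) -> merged; set of 2 now {2, 3, 6, 7}
Step 10: union(3, 2) -> already same set; set of 3 now {2, 3, 6, 7}
Step 11: union(2, 1) -> merged; set of 2 now {1, 2, 3, 6, 7}
Step 12: union(1, 4) -> merged; set of 1 now {1, 2, 3, 4, 6, 7}
Step 13: union(7, 0) -> merged; set of 7 now {0, 1, 2, 3, 4, 6, 7}
Step 14: union(6, 0) -> already same set; set of 6 now {0, 1, 2, 3, 4, 6, 7}
Step 15: find(4) -> no change; set of 4 is {0, 1, 2, 3, 4, 6, 7}
Step 16: union(3, 9) -> merged; set of 3 now {0, 1, 2, 3, 4, 6, 7, 9}
Component of 9: {0, 1, 2, 3, 4, 6, 7, 9}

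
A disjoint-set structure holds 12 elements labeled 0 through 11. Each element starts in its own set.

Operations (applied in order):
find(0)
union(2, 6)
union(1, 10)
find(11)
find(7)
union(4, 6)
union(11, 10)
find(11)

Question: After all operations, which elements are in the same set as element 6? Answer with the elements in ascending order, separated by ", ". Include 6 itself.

Step 1: find(0) -> no change; set of 0 is {0}
Step 2: union(2, 6) -> merged; set of 2 now {2, 6}
Step 3: union(1, 10) -> merged; set of 1 now {1, 10}
Step 4: find(11) -> no change; set of 11 is {11}
Step 5: find(7) -> no change; set of 7 is {7}
Step 6: union(4, 6) -> merged; set of 4 now {2, 4, 6}
Step 7: union(11, 10) -> merged; set of 11 now {1, 10, 11}
Step 8: find(11) -> no change; set of 11 is {1, 10, 11}
Component of 6: {2, 4, 6}

Answer: 2, 4, 6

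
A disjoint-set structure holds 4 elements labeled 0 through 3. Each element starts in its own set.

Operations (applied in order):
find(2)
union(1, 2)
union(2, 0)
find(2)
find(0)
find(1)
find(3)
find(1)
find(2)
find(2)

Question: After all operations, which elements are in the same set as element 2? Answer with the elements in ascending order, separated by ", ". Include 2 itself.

Step 1: find(2) -> no change; set of 2 is {2}
Step 2: union(1, 2) -> merged; set of 1 now {1, 2}
Step 3: union(2, 0) -> merged; set of 2 now {0, 1, 2}
Step 4: find(2) -> no change; set of 2 is {0, 1, 2}
Step 5: find(0) -> no change; set of 0 is {0, 1, 2}
Step 6: find(1) -> no change; set of 1 is {0, 1, 2}
Step 7: find(3) -> no change; set of 3 is {3}
Step 8: find(1) -> no change; set of 1 is {0, 1, 2}
Step 9: find(2) -> no change; set of 2 is {0, 1, 2}
Step 10: find(2) -> no change; set of 2 is {0, 1, 2}
Component of 2: {0, 1, 2}

Answer: 0, 1, 2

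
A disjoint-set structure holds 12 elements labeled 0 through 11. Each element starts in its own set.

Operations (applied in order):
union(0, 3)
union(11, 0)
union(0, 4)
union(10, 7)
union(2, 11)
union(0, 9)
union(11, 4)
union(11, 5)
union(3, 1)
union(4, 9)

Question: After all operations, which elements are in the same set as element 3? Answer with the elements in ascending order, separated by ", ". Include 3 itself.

Step 1: union(0, 3) -> merged; set of 0 now {0, 3}
Step 2: union(11, 0) -> merged; set of 11 now {0, 3, 11}
Step 3: union(0, 4) -> merged; set of 0 now {0, 3, 4, 11}
Step 4: union(10, 7) -> merged; set of 10 now {7, 10}
Step 5: union(2, 11) -> merged; set of 2 now {0, 2, 3, 4, 11}
Step 6: union(0, 9) -> merged; set of 0 now {0, 2, 3, 4, 9, 11}
Step 7: union(11, 4) -> already same set; set of 11 now {0, 2, 3, 4, 9, 11}
Step 8: union(11, 5) -> merged; set of 11 now {0, 2, 3, 4, 5, 9, 11}
Step 9: union(3, 1) -> merged; set of 3 now {0, 1, 2, 3, 4, 5, 9, 11}
Step 10: union(4, 9) -> already same set; set of 4 now {0, 1, 2, 3, 4, 5, 9, 11}
Component of 3: {0, 1, 2, 3, 4, 5, 9, 11}

Answer: 0, 1, 2, 3, 4, 5, 9, 11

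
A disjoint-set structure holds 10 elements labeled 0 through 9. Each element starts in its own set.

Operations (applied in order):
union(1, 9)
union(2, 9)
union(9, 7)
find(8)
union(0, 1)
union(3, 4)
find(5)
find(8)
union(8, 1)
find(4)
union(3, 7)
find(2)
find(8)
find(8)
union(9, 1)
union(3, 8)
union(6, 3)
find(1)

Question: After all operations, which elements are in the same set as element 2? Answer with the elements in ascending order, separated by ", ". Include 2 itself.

Step 1: union(1, 9) -> merged; set of 1 now {1, 9}
Step 2: union(2, 9) -> merged; set of 2 now {1, 2, 9}
Step 3: union(9, 7) -> merged; set of 9 now {1, 2, 7, 9}
Step 4: find(8) -> no change; set of 8 is {8}
Step 5: union(0, 1) -> merged; set of 0 now {0, 1, 2, 7, 9}
Step 6: union(3, 4) -> merged; set of 3 now {3, 4}
Step 7: find(5) -> no change; set of 5 is {5}
Step 8: find(8) -> no change; set of 8 is {8}
Step 9: union(8, 1) -> merged; set of 8 now {0, 1, 2, 7, 8, 9}
Step 10: find(4) -> no change; set of 4 is {3, 4}
Step 11: union(3, 7) -> merged; set of 3 now {0, 1, 2, 3, 4, 7, 8, 9}
Step 12: find(2) -> no change; set of 2 is {0, 1, 2, 3, 4, 7, 8, 9}
Step 13: find(8) -> no change; set of 8 is {0, 1, 2, 3, 4, 7, 8, 9}
Step 14: find(8) -> no change; set of 8 is {0, 1, 2, 3, 4, 7, 8, 9}
Step 15: union(9, 1) -> already same set; set of 9 now {0, 1, 2, 3, 4, 7, 8, 9}
Step 16: union(3, 8) -> already same set; set of 3 now {0, 1, 2, 3, 4, 7, 8, 9}
Step 17: union(6, 3) -> merged; set of 6 now {0, 1, 2, 3, 4, 6, 7, 8, 9}
Step 18: find(1) -> no change; set of 1 is {0, 1, 2, 3, 4, 6, 7, 8, 9}
Component of 2: {0, 1, 2, 3, 4, 6, 7, 8, 9}

Answer: 0, 1, 2, 3, 4, 6, 7, 8, 9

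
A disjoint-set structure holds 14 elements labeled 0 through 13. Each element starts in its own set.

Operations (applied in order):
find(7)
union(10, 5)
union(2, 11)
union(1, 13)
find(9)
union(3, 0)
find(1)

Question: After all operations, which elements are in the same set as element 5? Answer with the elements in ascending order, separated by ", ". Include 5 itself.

Answer: 5, 10

Derivation:
Step 1: find(7) -> no change; set of 7 is {7}
Step 2: union(10, 5) -> merged; set of 10 now {5, 10}
Step 3: union(2, 11) -> merged; set of 2 now {2, 11}
Step 4: union(1, 13) -> merged; set of 1 now {1, 13}
Step 5: find(9) -> no change; set of 9 is {9}
Step 6: union(3, 0) -> merged; set of 3 now {0, 3}
Step 7: find(1) -> no change; set of 1 is {1, 13}
Component of 5: {5, 10}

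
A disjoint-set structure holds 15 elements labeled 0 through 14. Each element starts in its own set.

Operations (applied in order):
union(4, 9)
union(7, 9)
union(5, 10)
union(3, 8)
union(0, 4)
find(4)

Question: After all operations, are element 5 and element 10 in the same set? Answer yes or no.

Step 1: union(4, 9) -> merged; set of 4 now {4, 9}
Step 2: union(7, 9) -> merged; set of 7 now {4, 7, 9}
Step 3: union(5, 10) -> merged; set of 5 now {5, 10}
Step 4: union(3, 8) -> merged; set of 3 now {3, 8}
Step 5: union(0, 4) -> merged; set of 0 now {0, 4, 7, 9}
Step 6: find(4) -> no change; set of 4 is {0, 4, 7, 9}
Set of 5: {5, 10}; 10 is a member.

Answer: yes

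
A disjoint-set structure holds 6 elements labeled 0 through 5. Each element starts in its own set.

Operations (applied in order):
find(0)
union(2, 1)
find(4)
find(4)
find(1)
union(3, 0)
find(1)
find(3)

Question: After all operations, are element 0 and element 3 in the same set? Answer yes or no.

Step 1: find(0) -> no change; set of 0 is {0}
Step 2: union(2, 1) -> merged; set of 2 now {1, 2}
Step 3: find(4) -> no change; set of 4 is {4}
Step 4: find(4) -> no change; set of 4 is {4}
Step 5: find(1) -> no change; set of 1 is {1, 2}
Step 6: union(3, 0) -> merged; set of 3 now {0, 3}
Step 7: find(1) -> no change; set of 1 is {1, 2}
Step 8: find(3) -> no change; set of 3 is {0, 3}
Set of 0: {0, 3}; 3 is a member.

Answer: yes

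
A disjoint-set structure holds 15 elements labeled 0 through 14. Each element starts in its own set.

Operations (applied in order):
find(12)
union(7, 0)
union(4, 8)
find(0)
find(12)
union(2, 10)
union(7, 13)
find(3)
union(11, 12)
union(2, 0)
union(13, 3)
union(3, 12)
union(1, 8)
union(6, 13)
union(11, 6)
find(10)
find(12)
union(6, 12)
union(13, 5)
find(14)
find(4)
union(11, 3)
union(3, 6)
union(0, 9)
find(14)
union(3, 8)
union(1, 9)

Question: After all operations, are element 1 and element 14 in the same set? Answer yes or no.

Step 1: find(12) -> no change; set of 12 is {12}
Step 2: union(7, 0) -> merged; set of 7 now {0, 7}
Step 3: union(4, 8) -> merged; set of 4 now {4, 8}
Step 4: find(0) -> no change; set of 0 is {0, 7}
Step 5: find(12) -> no change; set of 12 is {12}
Step 6: union(2, 10) -> merged; set of 2 now {2, 10}
Step 7: union(7, 13) -> merged; set of 7 now {0, 7, 13}
Step 8: find(3) -> no change; set of 3 is {3}
Step 9: union(11, 12) -> merged; set of 11 now {11, 12}
Step 10: union(2, 0) -> merged; set of 2 now {0, 2, 7, 10, 13}
Step 11: union(13, 3) -> merged; set of 13 now {0, 2, 3, 7, 10, 13}
Step 12: union(3, 12) -> merged; set of 3 now {0, 2, 3, 7, 10, 11, 12, 13}
Step 13: union(1, 8) -> merged; set of 1 now {1, 4, 8}
Step 14: union(6, 13) -> merged; set of 6 now {0, 2, 3, 6, 7, 10, 11, 12, 13}
Step 15: union(11, 6) -> already same set; set of 11 now {0, 2, 3, 6, 7, 10, 11, 12, 13}
Step 16: find(10) -> no change; set of 10 is {0, 2, 3, 6, 7, 10, 11, 12, 13}
Step 17: find(12) -> no change; set of 12 is {0, 2, 3, 6, 7, 10, 11, 12, 13}
Step 18: union(6, 12) -> already same set; set of 6 now {0, 2, 3, 6, 7, 10, 11, 12, 13}
Step 19: union(13, 5) -> merged; set of 13 now {0, 2, 3, 5, 6, 7, 10, 11, 12, 13}
Step 20: find(14) -> no change; set of 14 is {14}
Step 21: find(4) -> no change; set of 4 is {1, 4, 8}
Step 22: union(11, 3) -> already same set; set of 11 now {0, 2, 3, 5, 6, 7, 10, 11, 12, 13}
Step 23: union(3, 6) -> already same set; set of 3 now {0, 2, 3, 5, 6, 7, 10, 11, 12, 13}
Step 24: union(0, 9) -> merged; set of 0 now {0, 2, 3, 5, 6, 7, 9, 10, 11, 12, 13}
Step 25: find(14) -> no change; set of 14 is {14}
Step 26: union(3, 8) -> merged; set of 3 now {0, 1, 2, 3, 4, 5, 6, 7, 8, 9, 10, 11, 12, 13}
Step 27: union(1, 9) -> already same set; set of 1 now {0, 1, 2, 3, 4, 5, 6, 7, 8, 9, 10, 11, 12, 13}
Set of 1: {0, 1, 2, 3, 4, 5, 6, 7, 8, 9, 10, 11, 12, 13}; 14 is not a member.

Answer: no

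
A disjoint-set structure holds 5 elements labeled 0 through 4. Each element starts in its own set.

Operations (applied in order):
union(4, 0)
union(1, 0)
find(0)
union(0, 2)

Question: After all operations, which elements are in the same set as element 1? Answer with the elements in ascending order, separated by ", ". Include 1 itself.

Step 1: union(4, 0) -> merged; set of 4 now {0, 4}
Step 2: union(1, 0) -> merged; set of 1 now {0, 1, 4}
Step 3: find(0) -> no change; set of 0 is {0, 1, 4}
Step 4: union(0, 2) -> merged; set of 0 now {0, 1, 2, 4}
Component of 1: {0, 1, 2, 4}

Answer: 0, 1, 2, 4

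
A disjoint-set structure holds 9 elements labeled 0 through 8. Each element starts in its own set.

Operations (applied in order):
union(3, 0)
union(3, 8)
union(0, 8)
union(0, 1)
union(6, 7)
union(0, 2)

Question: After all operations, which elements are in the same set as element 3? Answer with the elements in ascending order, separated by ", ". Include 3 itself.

Step 1: union(3, 0) -> merged; set of 3 now {0, 3}
Step 2: union(3, 8) -> merged; set of 3 now {0, 3, 8}
Step 3: union(0, 8) -> already same set; set of 0 now {0, 3, 8}
Step 4: union(0, 1) -> merged; set of 0 now {0, 1, 3, 8}
Step 5: union(6, 7) -> merged; set of 6 now {6, 7}
Step 6: union(0, 2) -> merged; set of 0 now {0, 1, 2, 3, 8}
Component of 3: {0, 1, 2, 3, 8}

Answer: 0, 1, 2, 3, 8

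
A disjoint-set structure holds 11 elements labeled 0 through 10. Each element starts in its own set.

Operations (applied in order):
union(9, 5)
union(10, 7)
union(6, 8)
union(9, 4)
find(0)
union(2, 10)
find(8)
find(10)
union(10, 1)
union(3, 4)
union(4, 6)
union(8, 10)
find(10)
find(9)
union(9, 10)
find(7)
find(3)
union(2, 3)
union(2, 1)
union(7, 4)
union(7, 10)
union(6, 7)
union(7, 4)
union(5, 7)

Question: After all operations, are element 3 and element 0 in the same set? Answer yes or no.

Answer: no

Derivation:
Step 1: union(9, 5) -> merged; set of 9 now {5, 9}
Step 2: union(10, 7) -> merged; set of 10 now {7, 10}
Step 3: union(6, 8) -> merged; set of 6 now {6, 8}
Step 4: union(9, 4) -> merged; set of 9 now {4, 5, 9}
Step 5: find(0) -> no change; set of 0 is {0}
Step 6: union(2, 10) -> merged; set of 2 now {2, 7, 10}
Step 7: find(8) -> no change; set of 8 is {6, 8}
Step 8: find(10) -> no change; set of 10 is {2, 7, 10}
Step 9: union(10, 1) -> merged; set of 10 now {1, 2, 7, 10}
Step 10: union(3, 4) -> merged; set of 3 now {3, 4, 5, 9}
Step 11: union(4, 6) -> merged; set of 4 now {3, 4, 5, 6, 8, 9}
Step 12: union(8, 10) -> merged; set of 8 now {1, 2, 3, 4, 5, 6, 7, 8, 9, 10}
Step 13: find(10) -> no change; set of 10 is {1, 2, 3, 4, 5, 6, 7, 8, 9, 10}
Step 14: find(9) -> no change; set of 9 is {1, 2, 3, 4, 5, 6, 7, 8, 9, 10}
Step 15: union(9, 10) -> already same set; set of 9 now {1, 2, 3, 4, 5, 6, 7, 8, 9, 10}
Step 16: find(7) -> no change; set of 7 is {1, 2, 3, 4, 5, 6, 7, 8, 9, 10}
Step 17: find(3) -> no change; set of 3 is {1, 2, 3, 4, 5, 6, 7, 8, 9, 10}
Step 18: union(2, 3) -> already same set; set of 2 now {1, 2, 3, 4, 5, 6, 7, 8, 9, 10}
Step 19: union(2, 1) -> already same set; set of 2 now {1, 2, 3, 4, 5, 6, 7, 8, 9, 10}
Step 20: union(7, 4) -> already same set; set of 7 now {1, 2, 3, 4, 5, 6, 7, 8, 9, 10}
Step 21: union(7, 10) -> already same set; set of 7 now {1, 2, 3, 4, 5, 6, 7, 8, 9, 10}
Step 22: union(6, 7) -> already same set; set of 6 now {1, 2, 3, 4, 5, 6, 7, 8, 9, 10}
Step 23: union(7, 4) -> already same set; set of 7 now {1, 2, 3, 4, 5, 6, 7, 8, 9, 10}
Step 24: union(5, 7) -> already same set; set of 5 now {1, 2, 3, 4, 5, 6, 7, 8, 9, 10}
Set of 3: {1, 2, 3, 4, 5, 6, 7, 8, 9, 10}; 0 is not a member.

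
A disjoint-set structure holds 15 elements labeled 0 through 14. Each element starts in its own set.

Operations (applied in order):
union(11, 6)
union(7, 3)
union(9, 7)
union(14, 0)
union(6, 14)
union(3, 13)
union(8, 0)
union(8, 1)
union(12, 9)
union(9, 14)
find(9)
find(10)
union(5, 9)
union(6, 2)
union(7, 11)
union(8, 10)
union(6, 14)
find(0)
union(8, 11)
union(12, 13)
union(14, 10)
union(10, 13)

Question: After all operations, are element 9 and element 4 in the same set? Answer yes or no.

Step 1: union(11, 6) -> merged; set of 11 now {6, 11}
Step 2: union(7, 3) -> merged; set of 7 now {3, 7}
Step 3: union(9, 7) -> merged; set of 9 now {3, 7, 9}
Step 4: union(14, 0) -> merged; set of 14 now {0, 14}
Step 5: union(6, 14) -> merged; set of 6 now {0, 6, 11, 14}
Step 6: union(3, 13) -> merged; set of 3 now {3, 7, 9, 13}
Step 7: union(8, 0) -> merged; set of 8 now {0, 6, 8, 11, 14}
Step 8: union(8, 1) -> merged; set of 8 now {0, 1, 6, 8, 11, 14}
Step 9: union(12, 9) -> merged; set of 12 now {3, 7, 9, 12, 13}
Step 10: union(9, 14) -> merged; set of 9 now {0, 1, 3, 6, 7, 8, 9, 11, 12, 13, 14}
Step 11: find(9) -> no change; set of 9 is {0, 1, 3, 6, 7, 8, 9, 11, 12, 13, 14}
Step 12: find(10) -> no change; set of 10 is {10}
Step 13: union(5, 9) -> merged; set of 5 now {0, 1, 3, 5, 6, 7, 8, 9, 11, 12, 13, 14}
Step 14: union(6, 2) -> merged; set of 6 now {0, 1, 2, 3, 5, 6, 7, 8, 9, 11, 12, 13, 14}
Step 15: union(7, 11) -> already same set; set of 7 now {0, 1, 2, 3, 5, 6, 7, 8, 9, 11, 12, 13, 14}
Step 16: union(8, 10) -> merged; set of 8 now {0, 1, 2, 3, 5, 6, 7, 8, 9, 10, 11, 12, 13, 14}
Step 17: union(6, 14) -> already same set; set of 6 now {0, 1, 2, 3, 5, 6, 7, 8, 9, 10, 11, 12, 13, 14}
Step 18: find(0) -> no change; set of 0 is {0, 1, 2, 3, 5, 6, 7, 8, 9, 10, 11, 12, 13, 14}
Step 19: union(8, 11) -> already same set; set of 8 now {0, 1, 2, 3, 5, 6, 7, 8, 9, 10, 11, 12, 13, 14}
Step 20: union(12, 13) -> already same set; set of 12 now {0, 1, 2, 3, 5, 6, 7, 8, 9, 10, 11, 12, 13, 14}
Step 21: union(14, 10) -> already same set; set of 14 now {0, 1, 2, 3, 5, 6, 7, 8, 9, 10, 11, 12, 13, 14}
Step 22: union(10, 13) -> already same set; set of 10 now {0, 1, 2, 3, 5, 6, 7, 8, 9, 10, 11, 12, 13, 14}
Set of 9: {0, 1, 2, 3, 5, 6, 7, 8, 9, 10, 11, 12, 13, 14}; 4 is not a member.

Answer: no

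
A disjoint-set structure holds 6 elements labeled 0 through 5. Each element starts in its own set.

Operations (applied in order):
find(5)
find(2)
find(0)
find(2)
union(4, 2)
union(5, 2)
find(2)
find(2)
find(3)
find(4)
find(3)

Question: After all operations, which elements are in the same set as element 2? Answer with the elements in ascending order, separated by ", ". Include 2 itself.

Step 1: find(5) -> no change; set of 5 is {5}
Step 2: find(2) -> no change; set of 2 is {2}
Step 3: find(0) -> no change; set of 0 is {0}
Step 4: find(2) -> no change; set of 2 is {2}
Step 5: union(4, 2) -> merged; set of 4 now {2, 4}
Step 6: union(5, 2) -> merged; set of 5 now {2, 4, 5}
Step 7: find(2) -> no change; set of 2 is {2, 4, 5}
Step 8: find(2) -> no change; set of 2 is {2, 4, 5}
Step 9: find(3) -> no change; set of 3 is {3}
Step 10: find(4) -> no change; set of 4 is {2, 4, 5}
Step 11: find(3) -> no change; set of 3 is {3}
Component of 2: {2, 4, 5}

Answer: 2, 4, 5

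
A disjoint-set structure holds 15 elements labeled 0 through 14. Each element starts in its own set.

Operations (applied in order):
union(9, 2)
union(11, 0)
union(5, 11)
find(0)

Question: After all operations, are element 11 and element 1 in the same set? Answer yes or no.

Step 1: union(9, 2) -> merged; set of 9 now {2, 9}
Step 2: union(11, 0) -> merged; set of 11 now {0, 11}
Step 3: union(5, 11) -> merged; set of 5 now {0, 5, 11}
Step 4: find(0) -> no change; set of 0 is {0, 5, 11}
Set of 11: {0, 5, 11}; 1 is not a member.

Answer: no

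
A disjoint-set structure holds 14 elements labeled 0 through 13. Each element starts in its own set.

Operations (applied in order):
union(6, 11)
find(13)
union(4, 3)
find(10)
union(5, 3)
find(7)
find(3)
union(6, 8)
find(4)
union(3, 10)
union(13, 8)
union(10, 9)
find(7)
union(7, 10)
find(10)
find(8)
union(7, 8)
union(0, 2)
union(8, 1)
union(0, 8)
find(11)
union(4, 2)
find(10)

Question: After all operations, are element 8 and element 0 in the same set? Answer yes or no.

Answer: yes

Derivation:
Step 1: union(6, 11) -> merged; set of 6 now {6, 11}
Step 2: find(13) -> no change; set of 13 is {13}
Step 3: union(4, 3) -> merged; set of 4 now {3, 4}
Step 4: find(10) -> no change; set of 10 is {10}
Step 5: union(5, 3) -> merged; set of 5 now {3, 4, 5}
Step 6: find(7) -> no change; set of 7 is {7}
Step 7: find(3) -> no change; set of 3 is {3, 4, 5}
Step 8: union(6, 8) -> merged; set of 6 now {6, 8, 11}
Step 9: find(4) -> no change; set of 4 is {3, 4, 5}
Step 10: union(3, 10) -> merged; set of 3 now {3, 4, 5, 10}
Step 11: union(13, 8) -> merged; set of 13 now {6, 8, 11, 13}
Step 12: union(10, 9) -> merged; set of 10 now {3, 4, 5, 9, 10}
Step 13: find(7) -> no change; set of 7 is {7}
Step 14: union(7, 10) -> merged; set of 7 now {3, 4, 5, 7, 9, 10}
Step 15: find(10) -> no change; set of 10 is {3, 4, 5, 7, 9, 10}
Step 16: find(8) -> no change; set of 8 is {6, 8, 11, 13}
Step 17: union(7, 8) -> merged; set of 7 now {3, 4, 5, 6, 7, 8, 9, 10, 11, 13}
Step 18: union(0, 2) -> merged; set of 0 now {0, 2}
Step 19: union(8, 1) -> merged; set of 8 now {1, 3, 4, 5, 6, 7, 8, 9, 10, 11, 13}
Step 20: union(0, 8) -> merged; set of 0 now {0, 1, 2, 3, 4, 5, 6, 7, 8, 9, 10, 11, 13}
Step 21: find(11) -> no change; set of 11 is {0, 1, 2, 3, 4, 5, 6, 7, 8, 9, 10, 11, 13}
Step 22: union(4, 2) -> already same set; set of 4 now {0, 1, 2, 3, 4, 5, 6, 7, 8, 9, 10, 11, 13}
Step 23: find(10) -> no change; set of 10 is {0, 1, 2, 3, 4, 5, 6, 7, 8, 9, 10, 11, 13}
Set of 8: {0, 1, 2, 3, 4, 5, 6, 7, 8, 9, 10, 11, 13}; 0 is a member.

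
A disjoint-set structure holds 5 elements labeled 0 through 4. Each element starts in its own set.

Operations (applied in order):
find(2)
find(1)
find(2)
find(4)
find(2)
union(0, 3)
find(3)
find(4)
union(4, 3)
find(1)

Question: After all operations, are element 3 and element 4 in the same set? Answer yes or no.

Step 1: find(2) -> no change; set of 2 is {2}
Step 2: find(1) -> no change; set of 1 is {1}
Step 3: find(2) -> no change; set of 2 is {2}
Step 4: find(4) -> no change; set of 4 is {4}
Step 5: find(2) -> no change; set of 2 is {2}
Step 6: union(0, 3) -> merged; set of 0 now {0, 3}
Step 7: find(3) -> no change; set of 3 is {0, 3}
Step 8: find(4) -> no change; set of 4 is {4}
Step 9: union(4, 3) -> merged; set of 4 now {0, 3, 4}
Step 10: find(1) -> no change; set of 1 is {1}
Set of 3: {0, 3, 4}; 4 is a member.

Answer: yes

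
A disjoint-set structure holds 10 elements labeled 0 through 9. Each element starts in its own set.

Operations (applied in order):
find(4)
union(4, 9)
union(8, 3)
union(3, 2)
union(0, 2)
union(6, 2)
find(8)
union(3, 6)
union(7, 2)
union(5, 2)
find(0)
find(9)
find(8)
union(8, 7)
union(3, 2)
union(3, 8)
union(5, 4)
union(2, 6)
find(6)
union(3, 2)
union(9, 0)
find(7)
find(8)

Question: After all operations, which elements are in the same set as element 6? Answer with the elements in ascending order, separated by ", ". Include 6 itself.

Step 1: find(4) -> no change; set of 4 is {4}
Step 2: union(4, 9) -> merged; set of 4 now {4, 9}
Step 3: union(8, 3) -> merged; set of 8 now {3, 8}
Step 4: union(3, 2) -> merged; set of 3 now {2, 3, 8}
Step 5: union(0, 2) -> merged; set of 0 now {0, 2, 3, 8}
Step 6: union(6, 2) -> merged; set of 6 now {0, 2, 3, 6, 8}
Step 7: find(8) -> no change; set of 8 is {0, 2, 3, 6, 8}
Step 8: union(3, 6) -> already same set; set of 3 now {0, 2, 3, 6, 8}
Step 9: union(7, 2) -> merged; set of 7 now {0, 2, 3, 6, 7, 8}
Step 10: union(5, 2) -> merged; set of 5 now {0, 2, 3, 5, 6, 7, 8}
Step 11: find(0) -> no change; set of 0 is {0, 2, 3, 5, 6, 7, 8}
Step 12: find(9) -> no change; set of 9 is {4, 9}
Step 13: find(8) -> no change; set of 8 is {0, 2, 3, 5, 6, 7, 8}
Step 14: union(8, 7) -> already same set; set of 8 now {0, 2, 3, 5, 6, 7, 8}
Step 15: union(3, 2) -> already same set; set of 3 now {0, 2, 3, 5, 6, 7, 8}
Step 16: union(3, 8) -> already same set; set of 3 now {0, 2, 3, 5, 6, 7, 8}
Step 17: union(5, 4) -> merged; set of 5 now {0, 2, 3, 4, 5, 6, 7, 8, 9}
Step 18: union(2, 6) -> already same set; set of 2 now {0, 2, 3, 4, 5, 6, 7, 8, 9}
Step 19: find(6) -> no change; set of 6 is {0, 2, 3, 4, 5, 6, 7, 8, 9}
Step 20: union(3, 2) -> already same set; set of 3 now {0, 2, 3, 4, 5, 6, 7, 8, 9}
Step 21: union(9, 0) -> already same set; set of 9 now {0, 2, 3, 4, 5, 6, 7, 8, 9}
Step 22: find(7) -> no change; set of 7 is {0, 2, 3, 4, 5, 6, 7, 8, 9}
Step 23: find(8) -> no change; set of 8 is {0, 2, 3, 4, 5, 6, 7, 8, 9}
Component of 6: {0, 2, 3, 4, 5, 6, 7, 8, 9}

Answer: 0, 2, 3, 4, 5, 6, 7, 8, 9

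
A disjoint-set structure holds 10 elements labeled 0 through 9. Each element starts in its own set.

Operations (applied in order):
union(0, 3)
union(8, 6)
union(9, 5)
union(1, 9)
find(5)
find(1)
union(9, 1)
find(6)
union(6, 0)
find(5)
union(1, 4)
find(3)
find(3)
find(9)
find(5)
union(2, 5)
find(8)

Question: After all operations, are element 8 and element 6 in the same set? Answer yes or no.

Answer: yes

Derivation:
Step 1: union(0, 3) -> merged; set of 0 now {0, 3}
Step 2: union(8, 6) -> merged; set of 8 now {6, 8}
Step 3: union(9, 5) -> merged; set of 9 now {5, 9}
Step 4: union(1, 9) -> merged; set of 1 now {1, 5, 9}
Step 5: find(5) -> no change; set of 5 is {1, 5, 9}
Step 6: find(1) -> no change; set of 1 is {1, 5, 9}
Step 7: union(9, 1) -> already same set; set of 9 now {1, 5, 9}
Step 8: find(6) -> no change; set of 6 is {6, 8}
Step 9: union(6, 0) -> merged; set of 6 now {0, 3, 6, 8}
Step 10: find(5) -> no change; set of 5 is {1, 5, 9}
Step 11: union(1, 4) -> merged; set of 1 now {1, 4, 5, 9}
Step 12: find(3) -> no change; set of 3 is {0, 3, 6, 8}
Step 13: find(3) -> no change; set of 3 is {0, 3, 6, 8}
Step 14: find(9) -> no change; set of 9 is {1, 4, 5, 9}
Step 15: find(5) -> no change; set of 5 is {1, 4, 5, 9}
Step 16: union(2, 5) -> merged; set of 2 now {1, 2, 4, 5, 9}
Step 17: find(8) -> no change; set of 8 is {0, 3, 6, 8}
Set of 8: {0, 3, 6, 8}; 6 is a member.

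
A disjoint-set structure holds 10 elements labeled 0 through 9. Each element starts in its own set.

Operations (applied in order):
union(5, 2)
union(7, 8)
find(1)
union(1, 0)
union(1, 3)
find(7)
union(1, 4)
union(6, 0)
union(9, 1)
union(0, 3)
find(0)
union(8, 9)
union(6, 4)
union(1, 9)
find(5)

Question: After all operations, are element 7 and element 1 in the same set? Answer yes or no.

Step 1: union(5, 2) -> merged; set of 5 now {2, 5}
Step 2: union(7, 8) -> merged; set of 7 now {7, 8}
Step 3: find(1) -> no change; set of 1 is {1}
Step 4: union(1, 0) -> merged; set of 1 now {0, 1}
Step 5: union(1, 3) -> merged; set of 1 now {0, 1, 3}
Step 6: find(7) -> no change; set of 7 is {7, 8}
Step 7: union(1, 4) -> merged; set of 1 now {0, 1, 3, 4}
Step 8: union(6, 0) -> merged; set of 6 now {0, 1, 3, 4, 6}
Step 9: union(9, 1) -> merged; set of 9 now {0, 1, 3, 4, 6, 9}
Step 10: union(0, 3) -> already same set; set of 0 now {0, 1, 3, 4, 6, 9}
Step 11: find(0) -> no change; set of 0 is {0, 1, 3, 4, 6, 9}
Step 12: union(8, 9) -> merged; set of 8 now {0, 1, 3, 4, 6, 7, 8, 9}
Step 13: union(6, 4) -> already same set; set of 6 now {0, 1, 3, 4, 6, 7, 8, 9}
Step 14: union(1, 9) -> already same set; set of 1 now {0, 1, 3, 4, 6, 7, 8, 9}
Step 15: find(5) -> no change; set of 5 is {2, 5}
Set of 7: {0, 1, 3, 4, 6, 7, 8, 9}; 1 is a member.

Answer: yes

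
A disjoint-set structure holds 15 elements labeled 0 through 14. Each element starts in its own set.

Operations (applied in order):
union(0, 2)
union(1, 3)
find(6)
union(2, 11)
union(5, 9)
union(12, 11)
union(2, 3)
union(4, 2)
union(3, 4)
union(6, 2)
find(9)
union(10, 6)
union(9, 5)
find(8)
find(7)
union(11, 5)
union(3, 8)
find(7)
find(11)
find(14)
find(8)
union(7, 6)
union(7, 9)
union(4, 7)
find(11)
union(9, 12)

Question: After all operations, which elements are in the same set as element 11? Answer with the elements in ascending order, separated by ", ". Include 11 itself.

Answer: 0, 1, 2, 3, 4, 5, 6, 7, 8, 9, 10, 11, 12

Derivation:
Step 1: union(0, 2) -> merged; set of 0 now {0, 2}
Step 2: union(1, 3) -> merged; set of 1 now {1, 3}
Step 3: find(6) -> no change; set of 6 is {6}
Step 4: union(2, 11) -> merged; set of 2 now {0, 2, 11}
Step 5: union(5, 9) -> merged; set of 5 now {5, 9}
Step 6: union(12, 11) -> merged; set of 12 now {0, 2, 11, 12}
Step 7: union(2, 3) -> merged; set of 2 now {0, 1, 2, 3, 11, 12}
Step 8: union(4, 2) -> merged; set of 4 now {0, 1, 2, 3, 4, 11, 12}
Step 9: union(3, 4) -> already same set; set of 3 now {0, 1, 2, 3, 4, 11, 12}
Step 10: union(6, 2) -> merged; set of 6 now {0, 1, 2, 3, 4, 6, 11, 12}
Step 11: find(9) -> no change; set of 9 is {5, 9}
Step 12: union(10, 6) -> merged; set of 10 now {0, 1, 2, 3, 4, 6, 10, 11, 12}
Step 13: union(9, 5) -> already same set; set of 9 now {5, 9}
Step 14: find(8) -> no change; set of 8 is {8}
Step 15: find(7) -> no change; set of 7 is {7}
Step 16: union(11, 5) -> merged; set of 11 now {0, 1, 2, 3, 4, 5, 6, 9, 10, 11, 12}
Step 17: union(3, 8) -> merged; set of 3 now {0, 1, 2, 3, 4, 5, 6, 8, 9, 10, 11, 12}
Step 18: find(7) -> no change; set of 7 is {7}
Step 19: find(11) -> no change; set of 11 is {0, 1, 2, 3, 4, 5, 6, 8, 9, 10, 11, 12}
Step 20: find(14) -> no change; set of 14 is {14}
Step 21: find(8) -> no change; set of 8 is {0, 1, 2, 3, 4, 5, 6, 8, 9, 10, 11, 12}
Step 22: union(7, 6) -> merged; set of 7 now {0, 1, 2, 3, 4, 5, 6, 7, 8, 9, 10, 11, 12}
Step 23: union(7, 9) -> already same set; set of 7 now {0, 1, 2, 3, 4, 5, 6, 7, 8, 9, 10, 11, 12}
Step 24: union(4, 7) -> already same set; set of 4 now {0, 1, 2, 3, 4, 5, 6, 7, 8, 9, 10, 11, 12}
Step 25: find(11) -> no change; set of 11 is {0, 1, 2, 3, 4, 5, 6, 7, 8, 9, 10, 11, 12}
Step 26: union(9, 12) -> already same set; set of 9 now {0, 1, 2, 3, 4, 5, 6, 7, 8, 9, 10, 11, 12}
Component of 11: {0, 1, 2, 3, 4, 5, 6, 7, 8, 9, 10, 11, 12}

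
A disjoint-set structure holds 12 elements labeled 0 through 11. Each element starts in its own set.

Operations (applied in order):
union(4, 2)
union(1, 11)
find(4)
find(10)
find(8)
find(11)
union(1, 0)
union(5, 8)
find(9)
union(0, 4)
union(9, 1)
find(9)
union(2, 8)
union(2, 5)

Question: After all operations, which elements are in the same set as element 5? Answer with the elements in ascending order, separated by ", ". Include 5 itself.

Answer: 0, 1, 2, 4, 5, 8, 9, 11

Derivation:
Step 1: union(4, 2) -> merged; set of 4 now {2, 4}
Step 2: union(1, 11) -> merged; set of 1 now {1, 11}
Step 3: find(4) -> no change; set of 4 is {2, 4}
Step 4: find(10) -> no change; set of 10 is {10}
Step 5: find(8) -> no change; set of 8 is {8}
Step 6: find(11) -> no change; set of 11 is {1, 11}
Step 7: union(1, 0) -> merged; set of 1 now {0, 1, 11}
Step 8: union(5, 8) -> merged; set of 5 now {5, 8}
Step 9: find(9) -> no change; set of 9 is {9}
Step 10: union(0, 4) -> merged; set of 0 now {0, 1, 2, 4, 11}
Step 11: union(9, 1) -> merged; set of 9 now {0, 1, 2, 4, 9, 11}
Step 12: find(9) -> no change; set of 9 is {0, 1, 2, 4, 9, 11}
Step 13: union(2, 8) -> merged; set of 2 now {0, 1, 2, 4, 5, 8, 9, 11}
Step 14: union(2, 5) -> already same set; set of 2 now {0, 1, 2, 4, 5, 8, 9, 11}
Component of 5: {0, 1, 2, 4, 5, 8, 9, 11}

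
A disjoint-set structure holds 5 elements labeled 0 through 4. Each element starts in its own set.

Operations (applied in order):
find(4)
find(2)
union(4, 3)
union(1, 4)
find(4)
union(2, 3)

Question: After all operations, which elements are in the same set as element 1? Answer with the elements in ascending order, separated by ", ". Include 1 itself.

Step 1: find(4) -> no change; set of 4 is {4}
Step 2: find(2) -> no change; set of 2 is {2}
Step 3: union(4, 3) -> merged; set of 4 now {3, 4}
Step 4: union(1, 4) -> merged; set of 1 now {1, 3, 4}
Step 5: find(4) -> no change; set of 4 is {1, 3, 4}
Step 6: union(2, 3) -> merged; set of 2 now {1, 2, 3, 4}
Component of 1: {1, 2, 3, 4}

Answer: 1, 2, 3, 4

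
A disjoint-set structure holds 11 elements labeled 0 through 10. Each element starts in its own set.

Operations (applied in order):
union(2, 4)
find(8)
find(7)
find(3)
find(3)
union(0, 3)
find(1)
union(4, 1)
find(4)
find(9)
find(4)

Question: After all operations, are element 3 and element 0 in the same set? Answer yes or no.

Answer: yes

Derivation:
Step 1: union(2, 4) -> merged; set of 2 now {2, 4}
Step 2: find(8) -> no change; set of 8 is {8}
Step 3: find(7) -> no change; set of 7 is {7}
Step 4: find(3) -> no change; set of 3 is {3}
Step 5: find(3) -> no change; set of 3 is {3}
Step 6: union(0, 3) -> merged; set of 0 now {0, 3}
Step 7: find(1) -> no change; set of 1 is {1}
Step 8: union(4, 1) -> merged; set of 4 now {1, 2, 4}
Step 9: find(4) -> no change; set of 4 is {1, 2, 4}
Step 10: find(9) -> no change; set of 9 is {9}
Step 11: find(4) -> no change; set of 4 is {1, 2, 4}
Set of 3: {0, 3}; 0 is a member.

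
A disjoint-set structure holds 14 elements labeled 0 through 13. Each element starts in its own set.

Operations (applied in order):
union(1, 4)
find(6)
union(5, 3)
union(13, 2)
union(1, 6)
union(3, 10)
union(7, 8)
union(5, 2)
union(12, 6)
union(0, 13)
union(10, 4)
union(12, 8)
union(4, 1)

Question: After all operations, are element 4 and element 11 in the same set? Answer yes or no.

Answer: no

Derivation:
Step 1: union(1, 4) -> merged; set of 1 now {1, 4}
Step 2: find(6) -> no change; set of 6 is {6}
Step 3: union(5, 3) -> merged; set of 5 now {3, 5}
Step 4: union(13, 2) -> merged; set of 13 now {2, 13}
Step 5: union(1, 6) -> merged; set of 1 now {1, 4, 6}
Step 6: union(3, 10) -> merged; set of 3 now {3, 5, 10}
Step 7: union(7, 8) -> merged; set of 7 now {7, 8}
Step 8: union(5, 2) -> merged; set of 5 now {2, 3, 5, 10, 13}
Step 9: union(12, 6) -> merged; set of 12 now {1, 4, 6, 12}
Step 10: union(0, 13) -> merged; set of 0 now {0, 2, 3, 5, 10, 13}
Step 11: union(10, 4) -> merged; set of 10 now {0, 1, 2, 3, 4, 5, 6, 10, 12, 13}
Step 12: union(12, 8) -> merged; set of 12 now {0, 1, 2, 3, 4, 5, 6, 7, 8, 10, 12, 13}
Step 13: union(4, 1) -> already same set; set of 4 now {0, 1, 2, 3, 4, 5, 6, 7, 8, 10, 12, 13}
Set of 4: {0, 1, 2, 3, 4, 5, 6, 7, 8, 10, 12, 13}; 11 is not a member.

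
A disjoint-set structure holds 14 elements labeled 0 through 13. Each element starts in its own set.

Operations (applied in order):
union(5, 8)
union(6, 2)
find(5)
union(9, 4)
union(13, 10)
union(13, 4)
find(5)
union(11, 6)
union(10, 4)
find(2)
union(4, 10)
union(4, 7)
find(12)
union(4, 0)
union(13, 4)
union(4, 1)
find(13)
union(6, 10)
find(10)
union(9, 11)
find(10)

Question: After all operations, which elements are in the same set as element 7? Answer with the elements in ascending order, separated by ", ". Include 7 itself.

Answer: 0, 1, 2, 4, 6, 7, 9, 10, 11, 13

Derivation:
Step 1: union(5, 8) -> merged; set of 5 now {5, 8}
Step 2: union(6, 2) -> merged; set of 6 now {2, 6}
Step 3: find(5) -> no change; set of 5 is {5, 8}
Step 4: union(9, 4) -> merged; set of 9 now {4, 9}
Step 5: union(13, 10) -> merged; set of 13 now {10, 13}
Step 6: union(13, 4) -> merged; set of 13 now {4, 9, 10, 13}
Step 7: find(5) -> no change; set of 5 is {5, 8}
Step 8: union(11, 6) -> merged; set of 11 now {2, 6, 11}
Step 9: union(10, 4) -> already same set; set of 10 now {4, 9, 10, 13}
Step 10: find(2) -> no change; set of 2 is {2, 6, 11}
Step 11: union(4, 10) -> already same set; set of 4 now {4, 9, 10, 13}
Step 12: union(4, 7) -> merged; set of 4 now {4, 7, 9, 10, 13}
Step 13: find(12) -> no change; set of 12 is {12}
Step 14: union(4, 0) -> merged; set of 4 now {0, 4, 7, 9, 10, 13}
Step 15: union(13, 4) -> already same set; set of 13 now {0, 4, 7, 9, 10, 13}
Step 16: union(4, 1) -> merged; set of 4 now {0, 1, 4, 7, 9, 10, 13}
Step 17: find(13) -> no change; set of 13 is {0, 1, 4, 7, 9, 10, 13}
Step 18: union(6, 10) -> merged; set of 6 now {0, 1, 2, 4, 6, 7, 9, 10, 11, 13}
Step 19: find(10) -> no change; set of 10 is {0, 1, 2, 4, 6, 7, 9, 10, 11, 13}
Step 20: union(9, 11) -> already same set; set of 9 now {0, 1, 2, 4, 6, 7, 9, 10, 11, 13}
Step 21: find(10) -> no change; set of 10 is {0, 1, 2, 4, 6, 7, 9, 10, 11, 13}
Component of 7: {0, 1, 2, 4, 6, 7, 9, 10, 11, 13}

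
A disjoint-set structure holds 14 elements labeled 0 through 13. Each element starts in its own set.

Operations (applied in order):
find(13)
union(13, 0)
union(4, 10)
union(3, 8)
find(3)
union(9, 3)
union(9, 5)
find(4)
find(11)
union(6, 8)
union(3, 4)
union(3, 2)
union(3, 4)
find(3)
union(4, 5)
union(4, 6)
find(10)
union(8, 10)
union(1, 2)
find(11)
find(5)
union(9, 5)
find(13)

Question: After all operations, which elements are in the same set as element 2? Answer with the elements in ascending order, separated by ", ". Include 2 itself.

Step 1: find(13) -> no change; set of 13 is {13}
Step 2: union(13, 0) -> merged; set of 13 now {0, 13}
Step 3: union(4, 10) -> merged; set of 4 now {4, 10}
Step 4: union(3, 8) -> merged; set of 3 now {3, 8}
Step 5: find(3) -> no change; set of 3 is {3, 8}
Step 6: union(9, 3) -> merged; set of 9 now {3, 8, 9}
Step 7: union(9, 5) -> merged; set of 9 now {3, 5, 8, 9}
Step 8: find(4) -> no change; set of 4 is {4, 10}
Step 9: find(11) -> no change; set of 11 is {11}
Step 10: union(6, 8) -> merged; set of 6 now {3, 5, 6, 8, 9}
Step 11: union(3, 4) -> merged; set of 3 now {3, 4, 5, 6, 8, 9, 10}
Step 12: union(3, 2) -> merged; set of 3 now {2, 3, 4, 5, 6, 8, 9, 10}
Step 13: union(3, 4) -> already same set; set of 3 now {2, 3, 4, 5, 6, 8, 9, 10}
Step 14: find(3) -> no change; set of 3 is {2, 3, 4, 5, 6, 8, 9, 10}
Step 15: union(4, 5) -> already same set; set of 4 now {2, 3, 4, 5, 6, 8, 9, 10}
Step 16: union(4, 6) -> already same set; set of 4 now {2, 3, 4, 5, 6, 8, 9, 10}
Step 17: find(10) -> no change; set of 10 is {2, 3, 4, 5, 6, 8, 9, 10}
Step 18: union(8, 10) -> already same set; set of 8 now {2, 3, 4, 5, 6, 8, 9, 10}
Step 19: union(1, 2) -> merged; set of 1 now {1, 2, 3, 4, 5, 6, 8, 9, 10}
Step 20: find(11) -> no change; set of 11 is {11}
Step 21: find(5) -> no change; set of 5 is {1, 2, 3, 4, 5, 6, 8, 9, 10}
Step 22: union(9, 5) -> already same set; set of 9 now {1, 2, 3, 4, 5, 6, 8, 9, 10}
Step 23: find(13) -> no change; set of 13 is {0, 13}
Component of 2: {1, 2, 3, 4, 5, 6, 8, 9, 10}

Answer: 1, 2, 3, 4, 5, 6, 8, 9, 10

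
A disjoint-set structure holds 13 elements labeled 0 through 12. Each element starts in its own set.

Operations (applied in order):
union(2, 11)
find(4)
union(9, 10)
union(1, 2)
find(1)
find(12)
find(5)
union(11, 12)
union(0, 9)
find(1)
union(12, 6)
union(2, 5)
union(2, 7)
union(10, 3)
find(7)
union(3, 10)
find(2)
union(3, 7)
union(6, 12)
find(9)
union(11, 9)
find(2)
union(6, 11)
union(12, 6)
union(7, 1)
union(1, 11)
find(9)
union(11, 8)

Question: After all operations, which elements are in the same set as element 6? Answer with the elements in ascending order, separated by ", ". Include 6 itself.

Answer: 0, 1, 2, 3, 5, 6, 7, 8, 9, 10, 11, 12

Derivation:
Step 1: union(2, 11) -> merged; set of 2 now {2, 11}
Step 2: find(4) -> no change; set of 4 is {4}
Step 3: union(9, 10) -> merged; set of 9 now {9, 10}
Step 4: union(1, 2) -> merged; set of 1 now {1, 2, 11}
Step 5: find(1) -> no change; set of 1 is {1, 2, 11}
Step 6: find(12) -> no change; set of 12 is {12}
Step 7: find(5) -> no change; set of 5 is {5}
Step 8: union(11, 12) -> merged; set of 11 now {1, 2, 11, 12}
Step 9: union(0, 9) -> merged; set of 0 now {0, 9, 10}
Step 10: find(1) -> no change; set of 1 is {1, 2, 11, 12}
Step 11: union(12, 6) -> merged; set of 12 now {1, 2, 6, 11, 12}
Step 12: union(2, 5) -> merged; set of 2 now {1, 2, 5, 6, 11, 12}
Step 13: union(2, 7) -> merged; set of 2 now {1, 2, 5, 6, 7, 11, 12}
Step 14: union(10, 3) -> merged; set of 10 now {0, 3, 9, 10}
Step 15: find(7) -> no change; set of 7 is {1, 2, 5, 6, 7, 11, 12}
Step 16: union(3, 10) -> already same set; set of 3 now {0, 3, 9, 10}
Step 17: find(2) -> no change; set of 2 is {1, 2, 5, 6, 7, 11, 12}
Step 18: union(3, 7) -> merged; set of 3 now {0, 1, 2, 3, 5, 6, 7, 9, 10, 11, 12}
Step 19: union(6, 12) -> already same set; set of 6 now {0, 1, 2, 3, 5, 6, 7, 9, 10, 11, 12}
Step 20: find(9) -> no change; set of 9 is {0, 1, 2, 3, 5, 6, 7, 9, 10, 11, 12}
Step 21: union(11, 9) -> already same set; set of 11 now {0, 1, 2, 3, 5, 6, 7, 9, 10, 11, 12}
Step 22: find(2) -> no change; set of 2 is {0, 1, 2, 3, 5, 6, 7, 9, 10, 11, 12}
Step 23: union(6, 11) -> already same set; set of 6 now {0, 1, 2, 3, 5, 6, 7, 9, 10, 11, 12}
Step 24: union(12, 6) -> already same set; set of 12 now {0, 1, 2, 3, 5, 6, 7, 9, 10, 11, 12}
Step 25: union(7, 1) -> already same set; set of 7 now {0, 1, 2, 3, 5, 6, 7, 9, 10, 11, 12}
Step 26: union(1, 11) -> already same set; set of 1 now {0, 1, 2, 3, 5, 6, 7, 9, 10, 11, 12}
Step 27: find(9) -> no change; set of 9 is {0, 1, 2, 3, 5, 6, 7, 9, 10, 11, 12}
Step 28: union(11, 8) -> merged; set of 11 now {0, 1, 2, 3, 5, 6, 7, 8, 9, 10, 11, 12}
Component of 6: {0, 1, 2, 3, 5, 6, 7, 8, 9, 10, 11, 12}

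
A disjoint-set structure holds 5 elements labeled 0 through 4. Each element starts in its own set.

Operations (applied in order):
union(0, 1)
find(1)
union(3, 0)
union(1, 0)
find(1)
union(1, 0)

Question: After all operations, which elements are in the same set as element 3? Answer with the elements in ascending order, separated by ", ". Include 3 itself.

Answer: 0, 1, 3

Derivation:
Step 1: union(0, 1) -> merged; set of 0 now {0, 1}
Step 2: find(1) -> no change; set of 1 is {0, 1}
Step 3: union(3, 0) -> merged; set of 3 now {0, 1, 3}
Step 4: union(1, 0) -> already same set; set of 1 now {0, 1, 3}
Step 5: find(1) -> no change; set of 1 is {0, 1, 3}
Step 6: union(1, 0) -> already same set; set of 1 now {0, 1, 3}
Component of 3: {0, 1, 3}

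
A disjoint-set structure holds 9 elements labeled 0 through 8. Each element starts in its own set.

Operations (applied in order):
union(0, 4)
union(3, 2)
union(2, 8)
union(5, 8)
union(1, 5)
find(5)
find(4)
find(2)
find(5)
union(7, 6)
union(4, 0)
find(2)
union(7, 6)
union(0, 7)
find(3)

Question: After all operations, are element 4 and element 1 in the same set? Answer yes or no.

Step 1: union(0, 4) -> merged; set of 0 now {0, 4}
Step 2: union(3, 2) -> merged; set of 3 now {2, 3}
Step 3: union(2, 8) -> merged; set of 2 now {2, 3, 8}
Step 4: union(5, 8) -> merged; set of 5 now {2, 3, 5, 8}
Step 5: union(1, 5) -> merged; set of 1 now {1, 2, 3, 5, 8}
Step 6: find(5) -> no change; set of 5 is {1, 2, 3, 5, 8}
Step 7: find(4) -> no change; set of 4 is {0, 4}
Step 8: find(2) -> no change; set of 2 is {1, 2, 3, 5, 8}
Step 9: find(5) -> no change; set of 5 is {1, 2, 3, 5, 8}
Step 10: union(7, 6) -> merged; set of 7 now {6, 7}
Step 11: union(4, 0) -> already same set; set of 4 now {0, 4}
Step 12: find(2) -> no change; set of 2 is {1, 2, 3, 5, 8}
Step 13: union(7, 6) -> already same set; set of 7 now {6, 7}
Step 14: union(0, 7) -> merged; set of 0 now {0, 4, 6, 7}
Step 15: find(3) -> no change; set of 3 is {1, 2, 3, 5, 8}
Set of 4: {0, 4, 6, 7}; 1 is not a member.

Answer: no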